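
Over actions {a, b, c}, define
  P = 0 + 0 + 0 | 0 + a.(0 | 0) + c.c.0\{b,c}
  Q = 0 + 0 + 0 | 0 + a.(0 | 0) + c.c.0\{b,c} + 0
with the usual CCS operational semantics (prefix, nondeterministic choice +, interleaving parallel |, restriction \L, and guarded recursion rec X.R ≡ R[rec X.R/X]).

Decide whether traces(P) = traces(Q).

LTS(P): 4 reachable states
  u0 = 0 + 0 + 0 | 0 + a.(0 | 0) + c.c.0\{b,c} ⊢ --a--▸ u1, --c--▸ u2
  u1 = 0 | 0 ⊢ (no moves)
  u2 = c.0\{b,c} ⊢ --c--▸ u3
  u3 = 0\{b,c} ⊢ (no moves)
LTS(Q): 4 reachable states
  v0 = 0 + 0 + 0 | 0 + a.(0 | 0) + c.c.0\{b,c} + 0 ⊢ --a--▸ v1, --c--▸ v2
  v1 = 0 | 0 ⊢ (no moves)
  v2 = c.0\{b,c} ⊢ --c--▸ v3
  v3 = 0\{b,c} ⊢ (no moves)
Partition-refinement fixed point:
  B0 = {u0, v0}
  B1 = {u1, u3, v1, v3}
  B2 = {u2, v2}
u0 ∈ B0, v0 ∈ B0 → same block
Bisimilar ⇒ trace-equivalent.

trace-equivalent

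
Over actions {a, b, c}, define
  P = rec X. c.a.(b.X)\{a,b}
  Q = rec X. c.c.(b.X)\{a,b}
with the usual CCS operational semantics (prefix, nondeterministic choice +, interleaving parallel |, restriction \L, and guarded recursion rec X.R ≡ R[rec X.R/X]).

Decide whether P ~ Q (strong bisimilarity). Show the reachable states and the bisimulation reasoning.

not bisimilar

Reachable graph of P (3 states):
  u0 = rec X. c.a.(b.X)\{a,b} ⊢ —c→ u1
  u1 = a.(b.(rec X. c.a.(b.X)\{a,b}))\{a,b} ⊢ —a→ u2
  u2 = (b.(rec X. c.a.(b.X)\{a,b}))\{a,b} ⊢ deadlocked
Reachable graph of Q (3 states):
  v0 = rec X. c.c.(b.X)\{a,b} ⊢ —c→ v1
  v1 = c.(b.(rec X. c.c.(b.X)\{a,b}))\{a,b} ⊢ —c→ v2
  v2 = (b.(rec X. c.c.(b.X)\{a,b}))\{a,b} ⊢ deadlocked
Bisimilarity quotient blocks:
  B0 = {u0}
  B1 = {u1}
  B2 = {u2, v2}
  B3 = {v0}
  B4 = {v1}
u0 ∈ B0, v0 ∈ B3 → different blocks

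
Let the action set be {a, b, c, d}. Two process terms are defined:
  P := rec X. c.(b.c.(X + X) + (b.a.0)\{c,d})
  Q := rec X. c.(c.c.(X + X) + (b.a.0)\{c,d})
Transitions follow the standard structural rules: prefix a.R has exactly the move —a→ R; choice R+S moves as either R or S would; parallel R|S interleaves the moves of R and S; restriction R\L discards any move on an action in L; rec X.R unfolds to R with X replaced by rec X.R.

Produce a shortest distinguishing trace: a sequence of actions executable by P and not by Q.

cbc

Reachable graph of P (6 states):
  s0 = rec X. c.(b.c.(X + X) + (b.a.0)\{c,d}) | --c--▸ s1
  s1 = b.c.((rec X. c.(b.c.(X + X) + (b.a.0)\{c,d})) + (rec X. c.(b.c.(X + X) + (b.a.0)\{c,d}))) + (b.a.0)\{c,d} | --b--▸ s2, --b--▸ s3
  s2 = (a.0)\{c,d} | --a--▸ s4
  s3 = c.((rec X. c.(b.c.(X + X) + (b.a.0)\{c,d})) + (rec X. c.(b.c.(X + X) + (b.a.0)\{c,d}))) | --c--▸ s5
  s4 = 0\{c,d} | deadlocked
  s5 = (rec X. c.(b.c.(X + X) + (b.a.0)\{c,d})) + (rec X. c.(b.c.(X + X) + (b.a.0)\{c,d})) | --c--▸ s1
Reachable graph of Q (6 states):
  t0 = rec X. c.(c.c.(X + X) + (b.a.0)\{c,d}) | --c--▸ t1
  t1 = c.c.((rec X. c.(c.c.(X + X) + (b.a.0)\{c,d})) + (rec X. c.(c.c.(X + X) + (b.a.0)\{c,d}))) + (b.a.0)\{c,d} | --b--▸ t2, --c--▸ t3
  t2 = (a.0)\{c,d} | --a--▸ t4
  t3 = c.((rec X. c.(c.c.(X + X) + (b.a.0)\{c,d})) + (rec X. c.(c.c.(X + X) + (b.a.0)\{c,d}))) | --c--▸ t5
  t4 = 0\{c,d} | deadlocked
  t5 = (rec X. c.(c.c.(X + X) + (b.a.0)\{c,d})) + (rec X. c.(c.c.(X + X) + (b.a.0)\{c,d})) | --c--▸ t1
Trace ⟨cbc⟩ through P, begin at {s0}:
  [1] c ⇒ {s1}
  [2] b ⇒ {s2, s3}
  [3] c ⇒ {s5}
  P completes σ.
Trace ⟨cbc⟩ through Q, begin at {t0}:
  [1] c ⇒ {t1}
  [2] b ⇒ {t2}
  [3] c ⇒ ∅  — Q cannot continue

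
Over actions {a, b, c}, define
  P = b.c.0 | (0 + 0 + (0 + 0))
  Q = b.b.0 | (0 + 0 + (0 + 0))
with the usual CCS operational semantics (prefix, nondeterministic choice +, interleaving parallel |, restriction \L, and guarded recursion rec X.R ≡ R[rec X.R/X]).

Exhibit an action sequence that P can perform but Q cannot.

LTS(P): 3 reachable states
  p0 = b.c.0 | (0 + 0 + (0 + 0)) :: =b=> p1
  p1 = c.0 | (0 + 0 + (0 + 0)) :: =c=> p2
  p2 = 0 | (0 + 0 + (0 + 0)) :: ·
LTS(Q): 3 reachable states
  q0 = b.b.0 | (0 + 0 + (0 + 0)) :: =b=> q1
  q1 = b.0 | (0 + 0 + (0 + 0)) :: =b=> q2
  q2 = 0 | (0 + 0 + (0 + 0)) :: ·
Trace ⟨bc⟩ through P, begin at {p0}:
  step 1 (b): {p1}
  step 2 (c): {p2}
  — P admits the full trace.
Trace ⟨bc⟩ through Q, begin at {q0}:
  step 1 (b): {q1}
  step 2 (c): ∅  — Q cannot continue

bc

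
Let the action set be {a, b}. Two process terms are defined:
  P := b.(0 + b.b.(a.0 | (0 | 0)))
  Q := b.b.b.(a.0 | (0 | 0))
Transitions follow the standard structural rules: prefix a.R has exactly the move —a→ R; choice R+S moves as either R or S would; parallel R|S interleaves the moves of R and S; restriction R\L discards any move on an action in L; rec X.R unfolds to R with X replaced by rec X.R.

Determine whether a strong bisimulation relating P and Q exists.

P's transition system — 5 states:
  p0 = b.(0 + b.b.(a.0 | (0 | 0))) :: =b=> p1
  p1 = 0 + b.b.(a.0 | (0 | 0)) :: =b=> p2
  p2 = b.(a.0 | (0 | 0)) :: =b=> p3
  p3 = a.0 | (0 | 0) :: =a=> p4
  p4 = 0 | (0 | 0) :: stopped
Q's transition system — 5 states:
  q0 = b.b.b.(a.0 | (0 | 0)) :: =b=> q1
  q1 = b.b.(a.0 | (0 | 0)) :: =b=> q2
  q2 = b.(a.0 | (0 | 0)) :: =b=> q3
  q3 = a.0 | (0 | 0) :: =a=> q4
  q4 = 0 | (0 | 0) :: stopped
Bisimilarity quotient blocks:
  B0 = {p0, q0}
  B1 = {p1, q1}
  B2 = {p2, q2}
  B3 = {p3, q3}
  B4 = {p4, q4}
p0 ∈ B0, q0 ∈ B0 → same block

P ~ Q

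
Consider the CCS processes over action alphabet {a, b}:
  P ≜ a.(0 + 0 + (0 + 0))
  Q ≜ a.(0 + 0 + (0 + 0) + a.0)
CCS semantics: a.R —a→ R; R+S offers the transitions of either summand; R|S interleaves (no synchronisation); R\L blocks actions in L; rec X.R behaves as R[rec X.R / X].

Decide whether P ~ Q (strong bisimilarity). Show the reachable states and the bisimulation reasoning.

Reachable graph of P (2 states):
  m0 = a.(0 + 0 + (0 + 0)) → ··a··> m1
  m1 = 0 + 0 + (0 + 0) → (no moves)
Reachable graph of Q (3 states):
  n0 = a.(0 + 0 + (0 + 0) + a.0) → ··a··> n1
  n1 = 0 + 0 + (0 + 0) + a.0 → ··a··> n2
  n2 = 0 → (no moves)
Coarsest stable partition (strong bisimilarity classes):
  B0 = {m0, n1}
  B1 = {m1, n2}
  B2 = {n0}
m0 ∈ B0, n0 ∈ B2 → different blocks

P ≁ Q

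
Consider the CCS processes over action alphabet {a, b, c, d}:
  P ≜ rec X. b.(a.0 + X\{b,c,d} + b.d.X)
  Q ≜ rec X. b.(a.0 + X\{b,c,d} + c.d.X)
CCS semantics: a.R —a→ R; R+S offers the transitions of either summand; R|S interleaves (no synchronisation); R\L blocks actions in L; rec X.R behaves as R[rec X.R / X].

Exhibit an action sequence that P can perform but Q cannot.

Reachable graph of P (4 states):
  p0 = rec X. b.(a.0 + X\{b,c,d} + b.d.X) → —b→ p1
  p1 = a.0 + (rec X. b.(a.0 + X\{b,c,d} + b.d.X))\{b,c,d} + b.d.(rec X. b.(a.0 + X\{b,c,d} + b.d.X)) → —a→ p2, —b→ p3
  p2 = 0 → (no moves)
  p3 = d.(rec X. b.(a.0 + X\{b,c,d} + b.d.X)) → —d→ p0
Reachable graph of Q (4 states):
  q0 = rec X. b.(a.0 + X\{b,c,d} + c.d.X) → —b→ q1
  q1 = a.0 + (rec X. b.(a.0 + X\{b,c,d} + c.d.X))\{b,c,d} + c.d.(rec X. b.(a.0 + X\{b,c,d} + c.d.X)) → —a→ q2, —c→ q3
  q2 = 0 → (no moves)
  q3 = d.(rec X. b.(a.0 + X\{b,c,d} + c.d.X)) → —d→ q0
Trace ⟨bb⟩ through P, begin at {p0}:
  [1] b ⇒ {p1}
  [2] b ⇒ {p3}
  P completes σ.
Trace ⟨bb⟩ through Q, begin at {q0}:
  [1] b ⇒ {q1}
  [2] b ⇒ no successor for Q

bb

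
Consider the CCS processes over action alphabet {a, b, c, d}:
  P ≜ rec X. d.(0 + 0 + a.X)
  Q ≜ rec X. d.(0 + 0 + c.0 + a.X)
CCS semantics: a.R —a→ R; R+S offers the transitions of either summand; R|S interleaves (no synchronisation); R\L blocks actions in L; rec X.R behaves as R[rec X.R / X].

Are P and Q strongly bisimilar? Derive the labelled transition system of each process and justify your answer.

not bisimilar

P's transition system — 2 states:
  p0 = rec X. d.(0 + 0 + a.X) → ··d··> p1
  p1 = 0 + 0 + a.(rec X. d.(0 + 0 + a.X)) → ··a··> p0
Q's transition system — 3 states:
  q0 = rec X. d.(0 + 0 + c.0 + a.X) → ··d··> q1
  q1 = 0 + 0 + c.0 + a.(rec X. d.(0 + 0 + c.0 + a.X)) → ··a··> q0, ··c··> q2
  q2 = 0 → stopped
Partition-refinement fixed point:
  B0 = {p0}
  B1 = {p1}
  B2 = {q0}
  B3 = {q1}
  B4 = {q2}
p0 ∈ B0, q0 ∈ B2 → different blocks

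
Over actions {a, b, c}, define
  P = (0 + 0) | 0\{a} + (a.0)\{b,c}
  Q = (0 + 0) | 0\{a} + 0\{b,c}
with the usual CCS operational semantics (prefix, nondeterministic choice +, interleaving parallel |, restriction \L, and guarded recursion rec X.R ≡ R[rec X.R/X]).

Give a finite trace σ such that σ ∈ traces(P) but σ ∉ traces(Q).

P's transition system — 2 states:
  m0 = (0 + 0) | 0\{a} + (a.0)\{b,c} has moves -a-> m1
  m1 = 0\{b,c} has moves ∅
Q's transition system — 1 states:
  n0 = (0 + 0) | 0\{a} + 0\{b,c} has moves ∅
Run σ = ⟨a⟩ on P: start {m0}
  after a @ step 1: {m1}
  ✓ P
Run σ = ⟨a⟩ on Q: start {n0}
  after a @ step 1: no successor for Q

a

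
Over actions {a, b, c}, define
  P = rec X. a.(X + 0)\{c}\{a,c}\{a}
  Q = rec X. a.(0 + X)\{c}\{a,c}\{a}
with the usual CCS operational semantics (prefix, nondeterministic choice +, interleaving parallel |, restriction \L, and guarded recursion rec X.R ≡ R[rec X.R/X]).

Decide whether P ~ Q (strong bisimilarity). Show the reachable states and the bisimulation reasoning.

YES

Reachable graph of P (2 states):
  u0 = rec X. a.(X + 0)\{c}\{a,c}\{a} :: ··a··> u1
  u1 = ((rec X. a.(X + 0)\{c}\{a,c}\{a}) + 0)\{c}\{a,c}\{a} :: deadlocked
Reachable graph of Q (2 states):
  v0 = rec X. a.(0 + X)\{c}\{a,c}\{a} :: ··a··> v1
  v1 = (0 + (rec X. a.(0 + X)\{c}\{a,c}\{a}))\{c}\{a,c}\{a} :: deadlocked
Coarsest stable partition (strong bisimilarity classes):
  B0 = {u0, v0}
  B1 = {u1, v1}
u0 ∈ B0, v0 ∈ B0 → same block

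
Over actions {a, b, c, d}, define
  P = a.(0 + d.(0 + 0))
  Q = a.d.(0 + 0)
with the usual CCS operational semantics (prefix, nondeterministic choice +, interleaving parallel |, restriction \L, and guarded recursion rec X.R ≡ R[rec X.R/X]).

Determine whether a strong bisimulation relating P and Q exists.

bisimilar

Reachable graph of P (3 states):
  s0 = a.(0 + d.(0 + 0)) → --a--▸ s1
  s1 = 0 + d.(0 + 0) → --d--▸ s2
  s2 = 0 + 0 → stopped
Reachable graph of Q (3 states):
  t0 = a.d.(0 + 0) → --a--▸ t1
  t1 = d.(0 + 0) → --d--▸ t2
  t2 = 0 + 0 → stopped
Bisimilarity quotient blocks:
  B0 = {s0, t0}
  B1 = {s1, t1}
  B2 = {s2, t2}
s0 ∈ B0, t0 ∈ B0 → same block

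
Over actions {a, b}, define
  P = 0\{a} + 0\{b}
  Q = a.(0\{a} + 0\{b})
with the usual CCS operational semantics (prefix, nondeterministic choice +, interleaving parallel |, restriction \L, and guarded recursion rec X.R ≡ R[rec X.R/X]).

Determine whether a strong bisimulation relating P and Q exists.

P ≁ Q

P's transition system — 1 states:
  u0 = 0\{a} + 0\{b} has moves (no moves)
Q's transition system — 2 states:
  v0 = a.(0\{a} + 0\{b}) has moves —a→ v1
  v1 = 0\{a} + 0\{b} has moves (no moves)
Coarsest stable partition (strong bisimilarity classes):
  B0 = {u0, v1}
  B1 = {v0}
u0 ∈ B0, v0 ∈ B1 → different blocks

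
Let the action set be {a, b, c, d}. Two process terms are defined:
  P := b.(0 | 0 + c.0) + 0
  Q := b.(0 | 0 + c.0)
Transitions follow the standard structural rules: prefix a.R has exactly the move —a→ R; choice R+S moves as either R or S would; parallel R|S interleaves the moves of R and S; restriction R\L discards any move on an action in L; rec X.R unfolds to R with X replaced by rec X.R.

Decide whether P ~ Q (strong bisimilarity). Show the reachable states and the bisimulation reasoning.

LTS(P): 3 reachable states
  m0 = b.(0 | 0 + c.0) + 0 → --b--▸ m1
  m1 = 0 | 0 + c.0 → --c--▸ m2
  m2 = 0 → deadlocked
LTS(Q): 3 reachable states
  n0 = b.(0 | 0 + c.0) → --b--▸ n1
  n1 = 0 | 0 + c.0 → --c--▸ n2
  n2 = 0 → deadlocked
Bisimilarity quotient blocks:
  B0 = {m0, n0}
  B1 = {m1, n1}
  B2 = {m2, n2}
m0 ∈ B0, n0 ∈ B0 → same block

bisimilar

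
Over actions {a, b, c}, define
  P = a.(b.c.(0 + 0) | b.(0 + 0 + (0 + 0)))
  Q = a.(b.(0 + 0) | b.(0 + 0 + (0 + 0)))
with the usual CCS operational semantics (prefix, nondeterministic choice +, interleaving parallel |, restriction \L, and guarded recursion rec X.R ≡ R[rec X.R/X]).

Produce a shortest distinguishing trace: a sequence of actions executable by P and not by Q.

abc

P's transition system — 7 states:
  s0 = a.(b.c.(0 + 0) | b.(0 + 0 + (0 + 0))) → -a-> s1
  s1 = b.c.(0 + 0) | b.(0 + 0 + (0 + 0)) → -b-> s2, -b-> s3
  s2 = b.c.(0 + 0) | (0 + 0 + (0 + 0)) → -b-> s4
  s3 = c.(0 + 0) | b.(0 + 0 + (0 + 0)) → -b-> s4, -c-> s5
  s4 = c.(0 + 0) | (0 + 0 + (0 + 0)) → -c-> s6
  s5 = (0 + 0) | b.(0 + 0 + (0 + 0)) → -b-> s6
  s6 = (0 + 0) | (0 + 0 + (0 + 0)) → deadlocked
Q's transition system — 5 states:
  t0 = a.(b.(0 + 0) | b.(0 + 0 + (0 + 0))) → -a-> t1
  t1 = b.(0 + 0) | b.(0 + 0 + (0 + 0)) → -b-> t2, -b-> t3
  t2 = (0 + 0) | b.(0 + 0 + (0 + 0)) → -b-> t4
  t3 = b.(0 + 0) | (0 + 0 + (0 + 0)) → -b-> t4
  t4 = (0 + 0) | (0 + 0 + (0 + 0)) → deadlocked
Trace ⟨abc⟩ through P, begin at {s0}:
  after a @ step 1: {s1}
  after b @ step 2: {s2, s3}
  after c @ step 3: {s5}
  P completes σ.
Trace ⟨abc⟩ through Q, begin at {t0}:
  after a @ step 1: {t1}
  after b @ step 2: {t2, t3}
  after c @ step 3: ∅  — Q cannot continue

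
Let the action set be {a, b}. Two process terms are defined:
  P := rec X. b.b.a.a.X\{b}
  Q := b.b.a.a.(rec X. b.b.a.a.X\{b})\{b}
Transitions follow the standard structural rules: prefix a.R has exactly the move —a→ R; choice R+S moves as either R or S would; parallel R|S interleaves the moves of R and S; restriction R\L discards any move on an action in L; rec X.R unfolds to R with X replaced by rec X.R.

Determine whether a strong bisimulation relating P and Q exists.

LTS(P): 5 reachable states
  m0 = rec X. b.b.a.a.X\{b} | ··b··> m1
  m1 = b.a.a.(rec X. b.b.a.a.X\{b})\{b} | ··b··> m2
  m2 = a.a.(rec X. b.b.a.a.X\{b})\{b} | ··a··> m3
  m3 = a.(rec X. b.b.a.a.X\{b})\{b} | ··a··> m4
  m4 = (rec X. b.b.a.a.X\{b})\{b} | ∅
LTS(Q): 5 reachable states
  n0 = b.b.a.a.(rec X. b.b.a.a.X\{b})\{b} | ··b··> n1
  n1 = b.a.a.(rec X. b.b.a.a.X\{b})\{b} | ··b··> n2
  n2 = a.a.(rec X. b.b.a.a.X\{b})\{b} | ··a··> n3
  n3 = a.(rec X. b.b.a.a.X\{b})\{b} | ··a··> n4
  n4 = (rec X. b.b.a.a.X\{b})\{b} | ∅
Bisimilarity quotient blocks:
  B0 = {m0, n0}
  B1 = {m1, n1}
  B2 = {m2, n2}
  B3 = {m3, n3}
  B4 = {m4, n4}
m0 ∈ B0, n0 ∈ B0 → same block

bisimilar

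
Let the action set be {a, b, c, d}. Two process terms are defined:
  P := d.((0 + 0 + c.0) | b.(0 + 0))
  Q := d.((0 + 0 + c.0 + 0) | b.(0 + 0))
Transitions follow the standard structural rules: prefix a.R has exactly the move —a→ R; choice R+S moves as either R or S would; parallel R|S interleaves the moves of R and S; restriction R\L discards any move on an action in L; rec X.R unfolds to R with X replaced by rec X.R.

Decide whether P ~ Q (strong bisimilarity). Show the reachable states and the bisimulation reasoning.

bisimilar

P's transition system — 5 states:
  u0 = d.((0 + 0 + c.0) | b.(0 + 0)) :: -d-> u1
  u1 = (0 + 0 + c.0) | b.(0 + 0) :: -b-> u2, -c-> u3
  u2 = (0 + 0 + c.0) | (0 + 0) :: -c-> u4
  u3 = 0 | b.(0 + 0) :: -b-> u4
  u4 = 0 | (0 + 0) :: ∅
Q's transition system — 5 states:
  v0 = d.((0 + 0 + c.0 + 0) | b.(0 + 0)) :: -d-> v1
  v1 = (0 + 0 + c.0 + 0) | b.(0 + 0) :: -b-> v2, -c-> v3
  v2 = (0 + 0 + c.0 + 0) | (0 + 0) :: -c-> v4
  v3 = 0 | b.(0 + 0) :: -b-> v4
  v4 = 0 | (0 + 0) :: ∅
Coarsest stable partition (strong bisimilarity classes):
  B0 = {u0, v0}
  B1 = {u1, v1}
  B2 = {u2, v2}
  B3 = {u4, v4}
  B4 = {u3, v3}
u0 ∈ B0, v0 ∈ B0 → same block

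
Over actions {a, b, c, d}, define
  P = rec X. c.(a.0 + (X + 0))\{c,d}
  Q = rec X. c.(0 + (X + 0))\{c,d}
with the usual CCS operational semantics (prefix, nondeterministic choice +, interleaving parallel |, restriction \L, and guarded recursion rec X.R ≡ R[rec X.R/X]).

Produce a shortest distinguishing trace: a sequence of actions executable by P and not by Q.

LTS(P): 3 reachable states
  s0 = rec X. c.(a.0 + (X + 0))\{c,d} | —c→ s1
  s1 = (a.0 + ((rec X. c.(a.0 + (X + 0))\{c,d}) + 0))\{c,d} | —a→ s2
  s2 = 0\{c,d} | stopped
LTS(Q): 2 reachable states
  t0 = rec X. c.(0 + (X + 0))\{c,d} | —c→ t1
  t1 = (0 + ((rec X. c.(0 + (X + 0))\{c,d}) + 0))\{c,d} | stopped
Trace ⟨ca⟩ through P, begin at {s0}:
  step 1 (c): {s1}
  step 2 (a): {s2}
  P completes σ.
Trace ⟨ca⟩ through Q, begin at {t0}:
  step 1 (c): {t1}
  step 2 (a): no successor for Q

ca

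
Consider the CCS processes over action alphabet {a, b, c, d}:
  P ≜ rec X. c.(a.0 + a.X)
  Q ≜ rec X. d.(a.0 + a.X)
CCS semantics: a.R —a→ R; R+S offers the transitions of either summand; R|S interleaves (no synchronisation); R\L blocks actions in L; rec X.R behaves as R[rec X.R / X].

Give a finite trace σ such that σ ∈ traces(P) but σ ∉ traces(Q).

LTS(P): 3 reachable states
  m0 = rec X. c.(a.0 + a.X) ⊢ -c-> m1
  m1 = a.0 + a.(rec X. c.(a.0 + a.X)) ⊢ -a-> m0, -a-> m2
  m2 = 0 ⊢ ·
LTS(Q): 3 reachable states
  n0 = rec X. d.(a.0 + a.X) ⊢ -d-> n1
  n1 = a.0 + a.(rec X. d.(a.0 + a.X)) ⊢ -a-> n0, -a-> n2
  n2 = 0 ⊢ ·
Executing c from P (initial set {m0}):
  after c @ step 1: {m1}
  ✓ P
Executing c from Q (initial set {n0}):
  after c @ step 1: ∅ (Q stuck)

c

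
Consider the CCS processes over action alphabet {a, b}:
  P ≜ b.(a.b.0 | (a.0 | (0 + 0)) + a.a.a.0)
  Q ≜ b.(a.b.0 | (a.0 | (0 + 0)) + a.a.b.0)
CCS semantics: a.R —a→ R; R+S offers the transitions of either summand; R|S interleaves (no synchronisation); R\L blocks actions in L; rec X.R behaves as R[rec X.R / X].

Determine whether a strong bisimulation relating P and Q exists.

P's transition system — 10 states:
  s0 = b.(a.b.0 | (a.0 | (0 + 0)) + a.a.a.0) ⊢ --b--▸ s1
  s1 = a.b.0 | (a.0 | (0 + 0)) + a.a.a.0 ⊢ --a--▸ s2, --a--▸ s3, --a--▸ s4
  s2 = a.a.0 ⊢ --a--▸ s5
  s3 = a.b.0 | (0 | (0 + 0)) ⊢ --a--▸ s6
  s4 = b.0 | (a.0 | (0 + 0)) ⊢ --a--▸ s6, --b--▸ s7
  s5 = a.0 ⊢ --a--▸ s8
  s6 = b.0 | (0 | (0 + 0)) ⊢ --b--▸ s9
  s7 = 0 | (a.0 | (0 + 0)) ⊢ --a--▸ s9
  s8 = 0 ⊢ ∅
  s9 = 0 | (0 | (0 + 0)) ⊢ ∅
Q's transition system — 10 states:
  t0 = b.(a.b.0 | (a.0 | (0 + 0)) + a.a.b.0) ⊢ --b--▸ t1
  t1 = a.b.0 | (a.0 | (0 + 0)) + a.a.b.0 ⊢ --a--▸ t2, --a--▸ t3, --a--▸ t4
  t2 = a.b.0 ⊢ --a--▸ t5
  t3 = a.b.0 | (0 | (0 + 0)) ⊢ --a--▸ t6
  t4 = b.0 | (a.0 | (0 + 0)) ⊢ --a--▸ t6, --b--▸ t7
  t5 = b.0 ⊢ --b--▸ t8
  t6 = b.0 | (0 | (0 + 0)) ⊢ --b--▸ t9
  t7 = 0 | (a.0 | (0 + 0)) ⊢ --a--▸ t9
  t8 = 0 ⊢ ∅
  t9 = 0 | (0 | (0 + 0)) ⊢ ∅
Partition-refinement fixed point:
  B0 = {s0}
  B1 = {s1}
  B2 = {s3, t2, t3}
  B3 = {s6, t5, t6}
  B4 = {s8, s9, t8, t9}
  B5 = {s2}
  B6 = {s5, s7, t7}
  B7 = {s4, t4}
  B8 = {t0}
  B9 = {t1}
s0 ∈ B0, t0 ∈ B8 → different blocks

not bisimilar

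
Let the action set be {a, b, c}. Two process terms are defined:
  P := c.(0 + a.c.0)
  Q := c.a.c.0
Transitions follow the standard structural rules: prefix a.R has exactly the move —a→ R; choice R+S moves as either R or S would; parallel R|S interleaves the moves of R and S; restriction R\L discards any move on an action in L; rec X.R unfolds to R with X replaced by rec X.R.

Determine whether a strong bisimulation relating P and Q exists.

bisimilar

LTS(P): 4 reachable states
  p0 = c.(0 + a.c.0) ⊢ -c-> p1
  p1 = 0 + a.c.0 ⊢ -a-> p2
  p2 = c.0 ⊢ -c-> p3
  p3 = 0 ⊢ ∅
LTS(Q): 4 reachable states
  q0 = c.a.c.0 ⊢ -c-> q1
  q1 = a.c.0 ⊢ -a-> q2
  q2 = c.0 ⊢ -c-> q3
  q3 = 0 ⊢ ∅
Bisimilarity quotient blocks:
  B0 = {p0, q0}
  B1 = {p1, q1}
  B2 = {p2, q2}
  B3 = {p3, q3}
p0 ∈ B0, q0 ∈ B0 → same block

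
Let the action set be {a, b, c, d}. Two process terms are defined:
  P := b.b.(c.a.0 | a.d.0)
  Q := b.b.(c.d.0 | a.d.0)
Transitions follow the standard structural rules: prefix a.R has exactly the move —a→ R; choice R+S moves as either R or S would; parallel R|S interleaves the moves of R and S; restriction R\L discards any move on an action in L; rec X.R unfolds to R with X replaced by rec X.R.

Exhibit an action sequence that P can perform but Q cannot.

bbaca

P's transition system — 11 states:
  p0 = b.b.(c.a.0 | a.d.0) :: =b=> p1
  p1 = b.(c.a.0 | a.d.0) :: =b=> p2
  p2 = c.a.0 | a.d.0 :: =a=> p3, =c=> p4
  p3 = c.a.0 | d.0 :: =c=> p5, =d=> p6
  p4 = a.0 | a.d.0 :: =a=> p5, =a=> p7
  p5 = a.0 | d.0 :: =a=> p8, =d=> p9
  p6 = c.a.0 | 0 :: =c=> p9
  p7 = 0 | a.d.0 :: =a=> p8
  p8 = 0 | d.0 :: =d=> p10
  p9 = a.0 | 0 :: =a=> p10
  p10 = 0 | 0 :: ∅
Q's transition system — 11 states:
  q0 = b.b.(c.d.0 | a.d.0) :: =b=> q1
  q1 = b.(c.d.0 | a.d.0) :: =b=> q2
  q2 = c.d.0 | a.d.0 :: =a=> q3, =c=> q4
  q3 = c.d.0 | d.0 :: =c=> q5, =d=> q6
  q4 = d.0 | a.d.0 :: =a=> q5, =d=> q7
  q5 = d.0 | d.0 :: =d=> q8, =d=> q9
  q6 = c.d.0 | 0 :: =c=> q9
  q7 = 0 | a.d.0 :: =a=> q8
  q8 = 0 | d.0 :: =d=> q10
  q9 = d.0 | 0 :: =d=> q10
  q10 = 0 | 0 :: ∅
Run σ = ⟨bbaca⟩ on P: start {p0}
  step 1 (b): {p1}
  step 2 (b): {p2}
  step 3 (a): {p3}
  step 4 (c): {p5}
  step 5 (a): {p8}
  P completes σ.
Run σ = ⟨bbaca⟩ on Q: start {q0}
  step 1 (b): {q1}
  step 2 (b): {q2}
  step 3 (a): {q3}
  step 4 (c): {q5}
  step 5 (a): no successor for Q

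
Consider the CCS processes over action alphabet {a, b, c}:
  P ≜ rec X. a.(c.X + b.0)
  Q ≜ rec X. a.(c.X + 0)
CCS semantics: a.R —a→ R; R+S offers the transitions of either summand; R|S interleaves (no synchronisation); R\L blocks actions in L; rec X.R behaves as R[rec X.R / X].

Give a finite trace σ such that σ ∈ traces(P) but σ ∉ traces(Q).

ab

Reachable graph of P (3 states):
  p0 = rec X. a.(c.X + b.0) :: -a-> p1
  p1 = c.(rec X. a.(c.X + b.0)) + b.0 :: -b-> p2, -c-> p0
  p2 = 0 :: ∅
Reachable graph of Q (2 states):
  q0 = rec X. a.(c.X + 0) :: -a-> q1
  q1 = c.(rec X. a.(c.X + 0)) + 0 :: -c-> q0
Trace ⟨ab⟩ through P, begin at {p0}:
  after a @ step 1: {p1}
  after b @ step 2: {p2}
  ✓ P
Trace ⟨ab⟩ through Q, begin at {q0}:
  after a @ step 1: {q1}
  after b @ step 2: no successor for Q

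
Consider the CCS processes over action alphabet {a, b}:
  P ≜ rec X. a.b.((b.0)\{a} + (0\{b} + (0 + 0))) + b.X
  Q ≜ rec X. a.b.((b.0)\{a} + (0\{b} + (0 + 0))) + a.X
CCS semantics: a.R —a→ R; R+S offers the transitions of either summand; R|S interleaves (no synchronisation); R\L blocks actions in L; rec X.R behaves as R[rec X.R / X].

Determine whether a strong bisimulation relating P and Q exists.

P ≁ Q

Reachable graph of P (4 states):
  s0 = rec X. a.b.((b.0)\{a} + (0\{b} + (0 + 0))) + b.X | =a=> s1, =b=> s0
  s1 = b.((b.0)\{a} + (0\{b} + (0 + 0))) | =b=> s2
  s2 = (b.0)\{a} + (0\{b} + (0 + 0)) | =b=> s3
  s3 = 0\{a} | deadlocked
Reachable graph of Q (4 states):
  t0 = rec X. a.b.((b.0)\{a} + (0\{b} + (0 + 0))) + a.X | =a=> t0, =a=> t1
  t1 = b.((b.0)\{a} + (0\{b} + (0 + 0))) | =b=> t2
  t2 = (b.0)\{a} + (0\{b} + (0 + 0)) | =b=> t3
  t3 = 0\{a} | deadlocked
Coarsest stable partition (strong bisimilarity classes):
  B0 = {s0}
  B1 = {s1, t1}
  B2 = {s2, t2}
  B3 = {s3, t3}
  B4 = {t0}
s0 ∈ B0, t0 ∈ B4 → different blocks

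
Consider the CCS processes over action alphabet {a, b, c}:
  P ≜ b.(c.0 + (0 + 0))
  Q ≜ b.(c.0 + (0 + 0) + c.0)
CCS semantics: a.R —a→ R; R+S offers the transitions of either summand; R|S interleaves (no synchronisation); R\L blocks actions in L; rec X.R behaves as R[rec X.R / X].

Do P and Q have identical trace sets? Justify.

LTS(P): 3 reachable states
  s0 = b.(c.0 + (0 + 0)) :: --b--▸ s1
  s1 = c.0 + (0 + 0) :: --c--▸ s2
  s2 = 0 :: (no moves)
LTS(Q): 3 reachable states
  t0 = b.(c.0 + (0 + 0) + c.0) :: --b--▸ t1
  t1 = c.0 + (0 + 0) + c.0 :: --c--▸ t2
  t2 = 0 :: (no moves)
Bisimilarity quotient blocks:
  B0 = {s0, t0}
  B1 = {s1, t1}
  B2 = {s2, t2}
s0 ∈ B0, t0 ∈ B0 → same block
Bisimilar ⇒ trace-equivalent.

trace-equivalent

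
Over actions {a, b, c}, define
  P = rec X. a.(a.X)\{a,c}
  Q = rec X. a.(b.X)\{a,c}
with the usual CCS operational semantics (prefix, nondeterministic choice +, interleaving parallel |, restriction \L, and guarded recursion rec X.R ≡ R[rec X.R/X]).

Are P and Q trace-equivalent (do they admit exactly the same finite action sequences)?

P's transition system — 2 states:
  u0 = rec X. a.(a.X)\{a,c} → -a-> u1
  u1 = (a.(rec X. a.(a.X)\{a,c}))\{a,c} → deadlocked
Q's transition system — 3 states:
  v0 = rec X. a.(b.X)\{a,c} → -a-> v1
  v1 = (b.(rec X. a.(b.X)\{a,c}))\{a,c} → -b-> v2
  v2 = (rec X. a.(b.X)\{a,c})\{a,c} → deadlocked
Executing ab from Q (initial set {v0}):
  step 1 (a): {v1}
  step 2 (b): {v2}
  Q completes σ.
Executing ab from P (initial set {u0}):
  step 1 (a): {u1}
  step 2 (b): ∅ (P stuck)

NO — witness ⟨ab⟩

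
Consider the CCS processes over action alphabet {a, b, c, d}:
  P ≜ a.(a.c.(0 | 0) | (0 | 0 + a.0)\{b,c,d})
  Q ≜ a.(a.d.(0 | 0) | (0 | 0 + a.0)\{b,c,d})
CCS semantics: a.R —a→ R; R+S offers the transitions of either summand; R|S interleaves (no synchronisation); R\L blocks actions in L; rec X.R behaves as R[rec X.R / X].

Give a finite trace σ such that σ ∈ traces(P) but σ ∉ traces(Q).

P's transition system — 7 states:
  s0 = a.(a.c.(0 | 0) | (0 | 0 + a.0)\{b,c,d}) has moves =a=> s1
  s1 = a.c.(0 | 0) | (0 | 0 + a.0)\{b,c,d} has moves =a=> s2, =a=> s3
  s2 = a.c.(0 | 0) | 0\{b,c,d} has moves =a=> s4
  s3 = c.(0 | 0) | (0 | 0 + a.0)\{b,c,d} has moves =a=> s4, =c=> s5
  s4 = c.(0 | 0) | 0\{b,c,d} has moves =c=> s6
  s5 = 0 | 0 | (0 | 0 + a.0)\{b,c,d} has moves =a=> s6
  s6 = 0 | 0 | 0\{b,c,d} has moves stopped
Q's transition system — 7 states:
  t0 = a.(a.d.(0 | 0) | (0 | 0 + a.0)\{b,c,d}) has moves =a=> t1
  t1 = a.d.(0 | 0) | (0 | 0 + a.0)\{b,c,d} has moves =a=> t2, =a=> t3
  t2 = a.d.(0 | 0) | 0\{b,c,d} has moves =a=> t4
  t3 = d.(0 | 0) | (0 | 0 + a.0)\{b,c,d} has moves =a=> t4, =d=> t5
  t4 = d.(0 | 0) | 0\{b,c,d} has moves =d=> t6
  t5 = 0 | 0 | (0 | 0 + a.0)\{b,c,d} has moves =a=> t6
  t6 = 0 | 0 | 0\{b,c,d} has moves stopped
Run σ = ⟨aac⟩ on P: start {s0}
  after a @ step 1: {s1}
  after a @ step 2: {s2, s3}
  after c @ step 3: {s5}
  — P admits the full trace.
Run σ = ⟨aac⟩ on Q: start {t0}
  after a @ step 1: {t1}
  after a @ step 2: {t2, t3}
  after c @ step 3: ∅ (Q stuck)

aac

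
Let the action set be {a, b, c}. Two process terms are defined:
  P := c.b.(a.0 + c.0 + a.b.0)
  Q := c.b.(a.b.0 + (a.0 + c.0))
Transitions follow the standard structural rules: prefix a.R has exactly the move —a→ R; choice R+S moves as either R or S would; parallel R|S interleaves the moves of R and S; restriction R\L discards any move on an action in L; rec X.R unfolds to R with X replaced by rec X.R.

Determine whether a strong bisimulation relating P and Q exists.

LTS(P): 5 reachable states
  p0 = c.b.(a.0 + c.0 + a.b.0) → -c-> p1
  p1 = b.(a.0 + c.0 + a.b.0) → -b-> p2
  p2 = a.0 + c.0 + a.b.0 → -a-> p3, -a-> p4, -c-> p3
  p3 = 0 → ·
  p4 = b.0 → -b-> p3
LTS(Q): 5 reachable states
  q0 = c.b.(a.b.0 + (a.0 + c.0)) → -c-> q1
  q1 = b.(a.b.0 + (a.0 + c.0)) → -b-> q2
  q2 = a.b.0 + (a.0 + c.0) → -a-> q3, -a-> q4, -c-> q3
  q3 = 0 → ·
  q4 = b.0 → -b-> q3
Partition-refinement fixed point:
  B0 = {p0, q0}
  B1 = {p1, q1}
  B2 = {p2, q2}
  B3 = {p3, q3}
  B4 = {p4, q4}
p0 ∈ B0, q0 ∈ B0 → same block

bisimilar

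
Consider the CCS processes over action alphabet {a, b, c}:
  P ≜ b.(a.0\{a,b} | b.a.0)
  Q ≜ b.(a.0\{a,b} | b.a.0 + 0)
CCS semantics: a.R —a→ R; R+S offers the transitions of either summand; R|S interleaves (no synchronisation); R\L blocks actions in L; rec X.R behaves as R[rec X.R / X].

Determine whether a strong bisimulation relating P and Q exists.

bisimilar

LTS(P): 7 reachable states
  m0 = b.(a.0\{a,b} | b.a.0) :: ··b··> m1
  m1 = a.0\{a,b} | b.a.0 :: ··a··> m2, ··b··> m3
  m2 = 0\{a,b} | b.a.0 :: ··b··> m4
  m3 = a.0\{a,b} | a.0 :: ··a··> m4, ··a··> m5
  m4 = 0\{a,b} | a.0 :: ··a··> m6
  m5 = a.0\{a,b} | 0 :: ··a··> m6
  m6 = 0\{a,b} | 0 :: ·
LTS(Q): 7 reachable states
  n0 = b.(a.0\{a,b} | b.a.0 + 0) :: ··b··> n1
  n1 = a.0\{a,b} | b.a.0 + 0 :: ··a··> n2, ··b··> n3
  n2 = 0\{a,b} | b.a.0 :: ··b··> n4
  n3 = a.0\{a,b} | a.0 :: ··a··> n4, ··a··> n5
  n4 = 0\{a,b} | a.0 :: ··a··> n6
  n5 = a.0\{a,b} | 0 :: ··a··> n6
  n6 = 0\{a,b} | 0 :: ·
Coarsest stable partition (strong bisimilarity classes):
  B0 = {m0, n0}
  B1 = {m1, n1}
  B2 = {m3, n3}
  B3 = {m4, m5, n4, n5}
  B4 = {m6, n6}
  B5 = {m2, n2}
m0 ∈ B0, n0 ∈ B0 → same block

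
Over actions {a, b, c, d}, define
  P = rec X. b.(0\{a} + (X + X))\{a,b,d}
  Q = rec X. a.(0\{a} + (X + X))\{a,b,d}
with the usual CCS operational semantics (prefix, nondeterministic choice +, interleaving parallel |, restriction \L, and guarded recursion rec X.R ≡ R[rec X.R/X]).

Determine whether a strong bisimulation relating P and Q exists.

LTS(P): 2 reachable states
  u0 = rec X. b.(0\{a} + (X + X))\{a,b,d} → -b-> u1
  u1 = (0\{a} + ((rec X. b.(0\{a} + (X + X))\{a,b,d}) + (rec X. b.(0\{a} + (X + X))\{a,b,d})))\{a,b,d} → (no moves)
LTS(Q): 2 reachable states
  v0 = rec X. a.(0\{a} + (X + X))\{a,b,d} → -a-> v1
  v1 = (0\{a} + ((rec X. a.(0\{a} + (X + X))\{a,b,d}) + (rec X. a.(0\{a} + (X + X))\{a,b,d})))\{a,b,d} → (no moves)
Coarsest stable partition (strong bisimilarity classes):
  B0 = {u0}
  B1 = {u1, v1}
  B2 = {v0}
u0 ∈ B0, v0 ∈ B2 → different blocks

not bisimilar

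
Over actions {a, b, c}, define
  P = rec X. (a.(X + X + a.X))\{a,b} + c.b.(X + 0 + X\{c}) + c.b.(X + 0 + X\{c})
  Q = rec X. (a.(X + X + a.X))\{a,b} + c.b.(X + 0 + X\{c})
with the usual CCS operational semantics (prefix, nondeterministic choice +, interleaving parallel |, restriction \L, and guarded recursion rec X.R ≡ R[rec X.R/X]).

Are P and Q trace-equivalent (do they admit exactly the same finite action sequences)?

P's transition system — 3 states:
  p0 = rec X. (a.(X + X + a.X))\{a,b} + c.b.(X + 0 + X\{c}) + c.b.(X + 0 + X\{c}) | =c=> p1
  p1 = b.((rec X. (a.(X + X + a.X))\{a,b} + c.b.(X + 0 + X\{c}) + c.b.(X + 0 + X\{c})) + 0 + (rec X. (a.(X + X + a.X))\{a,b} + c.b.(X + 0 + X\{c}) + c.b.(X + 0 + X\{c}))\{c}) | =b=> p2
  p2 = (rec X. (a.(X + X + a.X))\{a,b} + c.b.(X + 0 + X\{c}) + c.b.(X + 0 + X\{c})) + 0 + (rec X. (a.(X + X + a.X))\{a,b} + c.b.(X + 0 + X\{c}) + c.b.(X + 0 + X\{c}))\{c} | =c=> p1
Q's transition system — 3 states:
  q0 = rec X. (a.(X + X + a.X))\{a,b} + c.b.(X + 0 + X\{c}) | =c=> q1
  q1 = b.((rec X. (a.(X + X + a.X))\{a,b} + c.b.(X + 0 + X\{c})) + 0 + (rec X. (a.(X + X + a.X))\{a,b} + c.b.(X + 0 + X\{c}))\{c}) | =b=> q2
  q2 = (rec X. (a.(X + X + a.X))\{a,b} + c.b.(X + 0 + X\{c})) + 0 + (rec X. (a.(X + X + a.X))\{a,b} + c.b.(X + 0 + X\{c}))\{c} | =c=> q1
Coarsest stable partition (strong bisimilarity classes):
  B0 = {p0, p2, q0, q2}
  B1 = {p1, q1}
p0 ∈ B0, q0 ∈ B0 → same block
Bisimilar ⇒ trace-equivalent.

trace-equivalent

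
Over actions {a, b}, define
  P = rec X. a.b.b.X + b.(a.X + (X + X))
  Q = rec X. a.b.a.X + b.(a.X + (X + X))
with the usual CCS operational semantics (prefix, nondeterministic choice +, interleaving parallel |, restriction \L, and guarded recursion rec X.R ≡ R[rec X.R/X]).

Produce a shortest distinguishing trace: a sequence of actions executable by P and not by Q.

abb

LTS(P): 4 reachable states
  m0 = rec X. a.b.b.X + b.(a.X + (X + X)) | —a→ m1, —b→ m2
  m1 = b.b.(rec X. a.b.b.X + b.(a.X + (X + X))) | —b→ m3
  m2 = a.(rec X. a.b.b.X + b.(a.X + (X + X))) + ((rec X. a.b.b.X + b.(a.X + (X + X))) + (rec X. a.b.b.X + b.(a.X + (X + X)))) | —a→ m0, —a→ m1, —b→ m2
  m3 = b.(rec X. a.b.b.X + b.(a.X + (X + X))) | —b→ m0
LTS(Q): 4 reachable states
  n0 = rec X. a.b.a.X + b.(a.X + (X + X)) | —a→ n1, —b→ n2
  n1 = b.a.(rec X. a.b.a.X + b.(a.X + (X + X))) | —b→ n3
  n2 = a.(rec X. a.b.a.X + b.(a.X + (X + X))) + ((rec X. a.b.a.X + b.(a.X + (X + X))) + (rec X. a.b.a.X + b.(a.X + (X + X)))) | —a→ n0, —a→ n1, —b→ n2
  n3 = a.(rec X. a.b.a.X + b.(a.X + (X + X))) | —a→ n0
Trace ⟨abb⟩ through P, begin at {m0}:
  step 1 (a): {m1}
  step 2 (b): {m3}
  step 3 (b): {m0}
  — P admits the full trace.
Trace ⟨abb⟩ through Q, begin at {n0}:
  step 1 (a): {n1}
  step 2 (b): {n3}
  step 3 (b): ∅  — Q cannot continue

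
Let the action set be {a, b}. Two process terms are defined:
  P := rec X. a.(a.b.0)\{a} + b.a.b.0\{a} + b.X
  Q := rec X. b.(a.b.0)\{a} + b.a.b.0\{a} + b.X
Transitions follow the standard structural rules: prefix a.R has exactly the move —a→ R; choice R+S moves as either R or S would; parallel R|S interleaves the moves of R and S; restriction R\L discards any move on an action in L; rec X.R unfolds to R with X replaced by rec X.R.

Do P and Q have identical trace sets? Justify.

Reachable graph of P (5 states):
  m0 = rec X. a.(a.b.0)\{a} + b.a.b.0\{a} + b.X ⊢ =a=> m1, =b=> m0, =b=> m2
  m1 = (a.b.0)\{a} ⊢ ∅
  m2 = a.b.0\{a} ⊢ =a=> m3
  m3 = b.0\{a} ⊢ =b=> m4
  m4 = 0\{a} ⊢ ∅
Reachable graph of Q (5 states):
  n0 = rec X. b.(a.b.0)\{a} + b.a.b.0\{a} + b.X ⊢ =b=> n0, =b=> n1, =b=> n2
  n1 = (a.b.0)\{a} ⊢ ∅
  n2 = a.b.0\{a} ⊢ =a=> n3
  n3 = b.0\{a} ⊢ =b=> n4
  n4 = 0\{a} ⊢ ∅
Run σ = ⟨a⟩ on P: start {m0}
  after a @ step 1: {m1}
  P completes σ.
Run σ = ⟨a⟩ on Q: start {n0}
  after a @ step 1: ∅  — Q cannot continue

NO — witness ⟨a⟩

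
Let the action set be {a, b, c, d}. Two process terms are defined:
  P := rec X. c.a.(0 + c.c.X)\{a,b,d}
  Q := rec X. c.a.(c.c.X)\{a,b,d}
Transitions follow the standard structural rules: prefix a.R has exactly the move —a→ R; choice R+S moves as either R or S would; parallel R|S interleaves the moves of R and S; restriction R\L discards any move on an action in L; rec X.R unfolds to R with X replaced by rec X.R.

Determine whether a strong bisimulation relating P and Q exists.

P ~ Q

Reachable graph of P (6 states):
  s0 = rec X. c.a.(0 + c.c.X)\{a,b,d} → =c=> s1
  s1 = a.(0 + c.c.(rec X. c.a.(0 + c.c.X)\{a,b,d}))\{a,b,d} → =a=> s2
  s2 = (0 + c.c.(rec X. c.a.(0 + c.c.X)\{a,b,d}))\{a,b,d} → =c=> s3
  s3 = (c.(rec X. c.a.(0 + c.c.X)\{a,b,d}))\{a,b,d} → =c=> s4
  s4 = (rec X. c.a.(0 + c.c.X)\{a,b,d})\{a,b,d} → =c=> s5
  s5 = (a.(0 + c.c.(rec X. c.a.(0 + c.c.X)\{a,b,d}))\{a,b,d})\{a,b,d} → ∅
Reachable graph of Q (6 states):
  t0 = rec X. c.a.(c.c.X)\{a,b,d} → =c=> t1
  t1 = a.(c.c.(rec X. c.a.(c.c.X)\{a,b,d}))\{a,b,d} → =a=> t2
  t2 = (c.c.(rec X. c.a.(c.c.X)\{a,b,d}))\{a,b,d} → =c=> t3
  t3 = (c.(rec X. c.a.(c.c.X)\{a,b,d}))\{a,b,d} → =c=> t4
  t4 = (rec X. c.a.(c.c.X)\{a,b,d})\{a,b,d} → =c=> t5
  t5 = (a.(c.c.(rec X. c.a.(c.c.X)\{a,b,d}))\{a,b,d})\{a,b,d} → ∅
Bisimilarity quotient blocks:
  B0 = {s0, t0}
  B1 = {s1, t1}
  B2 = {s2, t2}
  B3 = {s3, t3}
  B4 = {s4, t4}
  B5 = {s5, t5}
s0 ∈ B0, t0 ∈ B0 → same block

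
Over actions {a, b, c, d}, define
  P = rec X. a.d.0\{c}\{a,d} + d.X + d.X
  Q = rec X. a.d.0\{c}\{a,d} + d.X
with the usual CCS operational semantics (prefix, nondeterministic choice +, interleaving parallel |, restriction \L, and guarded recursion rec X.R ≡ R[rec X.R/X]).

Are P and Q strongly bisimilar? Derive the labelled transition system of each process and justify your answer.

LTS(P): 3 reachable states
  s0 = rec X. a.d.0\{c}\{a,d} + d.X + d.X | ··a··> s1, ··d··> s0
  s1 = d.0\{c}\{a,d} | ··d··> s2
  s2 = 0\{c}\{a,d} | ∅
LTS(Q): 3 reachable states
  t0 = rec X. a.d.0\{c}\{a,d} + d.X | ··a··> t1, ··d··> t0
  t1 = d.0\{c}\{a,d} | ··d··> t2
  t2 = 0\{c}\{a,d} | ∅
Coarsest stable partition (strong bisimilarity classes):
  B0 = {s0, t0}
  B1 = {s1, t1}
  B2 = {s2, t2}
s0 ∈ B0, t0 ∈ B0 → same block

P ~ Q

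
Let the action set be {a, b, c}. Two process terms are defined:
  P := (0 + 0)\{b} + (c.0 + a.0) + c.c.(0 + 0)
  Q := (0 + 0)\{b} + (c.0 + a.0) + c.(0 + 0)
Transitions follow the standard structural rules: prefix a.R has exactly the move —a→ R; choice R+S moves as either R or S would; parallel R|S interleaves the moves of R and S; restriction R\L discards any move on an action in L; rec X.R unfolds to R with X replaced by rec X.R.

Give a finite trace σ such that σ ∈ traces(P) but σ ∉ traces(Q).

cc

P's transition system — 4 states:
  u0 = (0 + 0)\{b} + (c.0 + a.0) + c.c.(0 + 0) | —a→ u1, —c→ u1, —c→ u2
  u1 = 0 | (no moves)
  u2 = c.(0 + 0) | —c→ u3
  u3 = 0 + 0 | (no moves)
Q's transition system — 3 states:
  v0 = (0 + 0)\{b} + (c.0 + a.0) + c.(0 + 0) | —a→ v1, —c→ v1, —c→ v2
  v1 = 0 | (no moves)
  v2 = 0 + 0 | (no moves)
Executing cc from P (initial set {u0}):
  step 1 (c): {u1, u2}
  step 2 (c): {u3}
  P completes σ.
Executing cc from Q (initial set {v0}):
  step 1 (c): {v1, v2}
  step 2 (c): ∅  — Q cannot continue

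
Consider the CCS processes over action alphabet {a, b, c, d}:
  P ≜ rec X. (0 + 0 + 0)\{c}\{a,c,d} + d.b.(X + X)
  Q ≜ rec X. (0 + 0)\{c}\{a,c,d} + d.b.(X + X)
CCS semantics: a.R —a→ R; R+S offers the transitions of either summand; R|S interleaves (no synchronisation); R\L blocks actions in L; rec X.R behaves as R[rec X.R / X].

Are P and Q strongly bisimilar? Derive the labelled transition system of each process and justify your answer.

Reachable graph of P (3 states):
  u0 = rec X. (0 + 0 + 0)\{c}\{a,c,d} + d.b.(X + X) ⊢ —d→ u1
  u1 = b.((rec X. (0 + 0 + 0)\{c}\{a,c,d} + d.b.(X + X)) + (rec X. (0 + 0 + 0)\{c}\{a,c,d} + d.b.(X + X))) ⊢ —b→ u2
  u2 = (rec X. (0 + 0 + 0)\{c}\{a,c,d} + d.b.(X + X)) + (rec X. (0 + 0 + 0)\{c}\{a,c,d} + d.b.(X + X)) ⊢ —d→ u1
Reachable graph of Q (3 states):
  v0 = rec X. (0 + 0)\{c}\{a,c,d} + d.b.(X + X) ⊢ —d→ v1
  v1 = b.((rec X. (0 + 0)\{c}\{a,c,d} + d.b.(X + X)) + (rec X. (0 + 0)\{c}\{a,c,d} + d.b.(X + X))) ⊢ —b→ v2
  v2 = (rec X. (0 + 0)\{c}\{a,c,d} + d.b.(X + X)) + (rec X. (0 + 0)\{c}\{a,c,d} + d.b.(X + X)) ⊢ —d→ v1
Coarsest stable partition (strong bisimilarity classes):
  B0 = {u0, u2, v0, v2}
  B1 = {u1, v1}
u0 ∈ B0, v0 ∈ B0 → same block

bisimilar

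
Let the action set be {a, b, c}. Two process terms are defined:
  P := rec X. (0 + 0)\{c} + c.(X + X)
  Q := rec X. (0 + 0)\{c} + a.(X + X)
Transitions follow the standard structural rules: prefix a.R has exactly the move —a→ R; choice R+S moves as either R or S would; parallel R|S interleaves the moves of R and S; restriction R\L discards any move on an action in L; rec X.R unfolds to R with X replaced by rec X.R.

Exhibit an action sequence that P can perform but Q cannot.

c

LTS(P): 2 reachable states
  m0 = rec X. (0 + 0)\{c} + c.(X + X) ⊢ ··c··> m1
  m1 = (rec X. (0 + 0)\{c} + c.(X + X)) + (rec X. (0 + 0)\{c} + c.(X + X)) ⊢ ··c··> m1
LTS(Q): 2 reachable states
  n0 = rec X. (0 + 0)\{c} + a.(X + X) ⊢ ··a··> n1
  n1 = (rec X. (0 + 0)\{c} + a.(X + X)) + (rec X. (0 + 0)\{c} + a.(X + X)) ⊢ ··a··> n1
Trace ⟨c⟩ through P, begin at {m0}:
  after c @ step 1: {m1}
  — P admits the full trace.
Trace ⟨c⟩ through Q, begin at {n0}:
  after c @ step 1: no successor for Q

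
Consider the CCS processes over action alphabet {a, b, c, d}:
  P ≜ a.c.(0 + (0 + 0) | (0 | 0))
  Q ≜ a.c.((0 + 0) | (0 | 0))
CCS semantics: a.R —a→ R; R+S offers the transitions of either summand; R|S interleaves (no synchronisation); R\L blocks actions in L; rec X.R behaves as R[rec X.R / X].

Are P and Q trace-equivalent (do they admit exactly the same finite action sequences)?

LTS(P): 3 reachable states
  m0 = a.c.(0 + (0 + 0) | (0 | 0)) → —a→ m1
  m1 = c.(0 + (0 + 0) | (0 | 0)) → —c→ m2
  m2 = 0 + (0 + 0) | (0 | 0) → (no moves)
LTS(Q): 3 reachable states
  n0 = a.c.((0 + 0) | (0 | 0)) → —a→ n1
  n1 = c.((0 + 0) | (0 | 0)) → —c→ n2
  n2 = (0 + 0) | (0 | 0) → (no moves)
Bisimilarity quotient blocks:
  B0 = {m0, n0}
  B1 = {m1, n1}
  B2 = {m2, n2}
m0 ∈ B0, n0 ∈ B0 → same block
Bisimilar ⇒ trace-equivalent.

YES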